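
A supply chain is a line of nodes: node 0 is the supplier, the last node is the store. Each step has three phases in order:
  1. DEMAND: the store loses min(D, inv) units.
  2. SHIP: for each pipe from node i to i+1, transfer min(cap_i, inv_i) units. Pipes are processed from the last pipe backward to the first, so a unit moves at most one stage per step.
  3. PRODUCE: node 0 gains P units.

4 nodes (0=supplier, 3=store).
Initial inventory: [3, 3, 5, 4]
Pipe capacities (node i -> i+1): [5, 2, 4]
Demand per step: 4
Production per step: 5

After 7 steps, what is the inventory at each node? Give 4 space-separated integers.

Step 1: demand=4,sold=4 ship[2->3]=4 ship[1->2]=2 ship[0->1]=3 prod=5 -> inv=[5 4 3 4]
Step 2: demand=4,sold=4 ship[2->3]=3 ship[1->2]=2 ship[0->1]=5 prod=5 -> inv=[5 7 2 3]
Step 3: demand=4,sold=3 ship[2->3]=2 ship[1->2]=2 ship[0->1]=5 prod=5 -> inv=[5 10 2 2]
Step 4: demand=4,sold=2 ship[2->3]=2 ship[1->2]=2 ship[0->1]=5 prod=5 -> inv=[5 13 2 2]
Step 5: demand=4,sold=2 ship[2->3]=2 ship[1->2]=2 ship[0->1]=5 prod=5 -> inv=[5 16 2 2]
Step 6: demand=4,sold=2 ship[2->3]=2 ship[1->2]=2 ship[0->1]=5 prod=5 -> inv=[5 19 2 2]
Step 7: demand=4,sold=2 ship[2->3]=2 ship[1->2]=2 ship[0->1]=5 prod=5 -> inv=[5 22 2 2]

5 22 2 2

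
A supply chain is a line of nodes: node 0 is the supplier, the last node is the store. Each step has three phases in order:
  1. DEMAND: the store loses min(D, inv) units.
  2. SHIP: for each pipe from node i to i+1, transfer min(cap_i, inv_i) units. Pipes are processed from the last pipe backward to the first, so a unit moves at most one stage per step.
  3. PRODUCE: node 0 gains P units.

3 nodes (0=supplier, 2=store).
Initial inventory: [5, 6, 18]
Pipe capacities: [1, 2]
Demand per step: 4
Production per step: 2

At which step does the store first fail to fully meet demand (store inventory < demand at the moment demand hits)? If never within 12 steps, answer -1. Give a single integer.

Step 1: demand=4,sold=4 ship[1->2]=2 ship[0->1]=1 prod=2 -> [6 5 16]
Step 2: demand=4,sold=4 ship[1->2]=2 ship[0->1]=1 prod=2 -> [7 4 14]
Step 3: demand=4,sold=4 ship[1->2]=2 ship[0->1]=1 prod=2 -> [8 3 12]
Step 4: demand=4,sold=4 ship[1->2]=2 ship[0->1]=1 prod=2 -> [9 2 10]
Step 5: demand=4,sold=4 ship[1->2]=2 ship[0->1]=1 prod=2 -> [10 1 8]
Step 6: demand=4,sold=4 ship[1->2]=1 ship[0->1]=1 prod=2 -> [11 1 5]
Step 7: demand=4,sold=4 ship[1->2]=1 ship[0->1]=1 prod=2 -> [12 1 2]
Step 8: demand=4,sold=2 ship[1->2]=1 ship[0->1]=1 prod=2 -> [13 1 1]
Step 9: demand=4,sold=1 ship[1->2]=1 ship[0->1]=1 prod=2 -> [14 1 1]
Step 10: demand=4,sold=1 ship[1->2]=1 ship[0->1]=1 prod=2 -> [15 1 1]
Step 11: demand=4,sold=1 ship[1->2]=1 ship[0->1]=1 prod=2 -> [16 1 1]
Step 12: demand=4,sold=1 ship[1->2]=1 ship[0->1]=1 prod=2 -> [17 1 1]
First stockout at step 8

8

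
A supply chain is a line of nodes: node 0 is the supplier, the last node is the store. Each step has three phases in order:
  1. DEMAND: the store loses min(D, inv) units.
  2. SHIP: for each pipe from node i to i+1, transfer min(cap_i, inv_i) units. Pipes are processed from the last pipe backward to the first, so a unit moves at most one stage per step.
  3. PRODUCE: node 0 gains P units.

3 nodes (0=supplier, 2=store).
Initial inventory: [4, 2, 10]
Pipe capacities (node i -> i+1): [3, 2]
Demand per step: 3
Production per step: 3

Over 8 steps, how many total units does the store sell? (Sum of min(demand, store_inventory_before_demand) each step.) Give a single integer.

Step 1: sold=3 (running total=3) -> [4 3 9]
Step 2: sold=3 (running total=6) -> [4 4 8]
Step 3: sold=3 (running total=9) -> [4 5 7]
Step 4: sold=3 (running total=12) -> [4 6 6]
Step 5: sold=3 (running total=15) -> [4 7 5]
Step 6: sold=3 (running total=18) -> [4 8 4]
Step 7: sold=3 (running total=21) -> [4 9 3]
Step 8: sold=3 (running total=24) -> [4 10 2]

Answer: 24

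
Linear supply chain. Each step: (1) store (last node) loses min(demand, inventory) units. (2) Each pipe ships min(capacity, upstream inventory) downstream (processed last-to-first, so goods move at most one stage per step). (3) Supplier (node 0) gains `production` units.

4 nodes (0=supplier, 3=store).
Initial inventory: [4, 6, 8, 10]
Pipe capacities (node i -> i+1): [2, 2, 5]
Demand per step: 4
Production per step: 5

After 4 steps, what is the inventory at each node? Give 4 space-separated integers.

Step 1: demand=4,sold=4 ship[2->3]=5 ship[1->2]=2 ship[0->1]=2 prod=5 -> inv=[7 6 5 11]
Step 2: demand=4,sold=4 ship[2->3]=5 ship[1->2]=2 ship[0->1]=2 prod=5 -> inv=[10 6 2 12]
Step 3: demand=4,sold=4 ship[2->3]=2 ship[1->2]=2 ship[0->1]=2 prod=5 -> inv=[13 6 2 10]
Step 4: demand=4,sold=4 ship[2->3]=2 ship[1->2]=2 ship[0->1]=2 prod=5 -> inv=[16 6 2 8]

16 6 2 8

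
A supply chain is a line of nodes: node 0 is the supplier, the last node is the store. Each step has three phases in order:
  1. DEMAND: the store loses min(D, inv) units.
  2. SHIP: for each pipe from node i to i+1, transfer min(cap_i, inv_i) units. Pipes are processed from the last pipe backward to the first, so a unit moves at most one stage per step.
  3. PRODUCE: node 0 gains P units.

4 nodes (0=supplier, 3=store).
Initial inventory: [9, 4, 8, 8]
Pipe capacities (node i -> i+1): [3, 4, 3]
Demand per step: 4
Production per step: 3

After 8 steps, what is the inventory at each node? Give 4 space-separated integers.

Step 1: demand=4,sold=4 ship[2->3]=3 ship[1->2]=4 ship[0->1]=3 prod=3 -> inv=[9 3 9 7]
Step 2: demand=4,sold=4 ship[2->3]=3 ship[1->2]=3 ship[0->1]=3 prod=3 -> inv=[9 3 9 6]
Step 3: demand=4,sold=4 ship[2->3]=3 ship[1->2]=3 ship[0->1]=3 prod=3 -> inv=[9 3 9 5]
Step 4: demand=4,sold=4 ship[2->3]=3 ship[1->2]=3 ship[0->1]=3 prod=3 -> inv=[9 3 9 4]
Step 5: demand=4,sold=4 ship[2->3]=3 ship[1->2]=3 ship[0->1]=3 prod=3 -> inv=[9 3 9 3]
Step 6: demand=4,sold=3 ship[2->3]=3 ship[1->2]=3 ship[0->1]=3 prod=3 -> inv=[9 3 9 3]
Step 7: demand=4,sold=3 ship[2->3]=3 ship[1->2]=3 ship[0->1]=3 prod=3 -> inv=[9 3 9 3]
Step 8: demand=4,sold=3 ship[2->3]=3 ship[1->2]=3 ship[0->1]=3 prod=3 -> inv=[9 3 9 3]

9 3 9 3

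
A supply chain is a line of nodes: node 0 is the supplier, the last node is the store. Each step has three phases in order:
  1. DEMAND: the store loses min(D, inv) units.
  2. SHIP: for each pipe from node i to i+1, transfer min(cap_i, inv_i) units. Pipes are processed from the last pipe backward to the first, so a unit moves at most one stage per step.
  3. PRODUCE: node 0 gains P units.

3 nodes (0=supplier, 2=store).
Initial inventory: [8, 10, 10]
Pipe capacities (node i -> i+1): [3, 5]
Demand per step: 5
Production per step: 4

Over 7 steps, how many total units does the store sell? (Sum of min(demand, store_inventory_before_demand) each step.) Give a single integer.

Step 1: sold=5 (running total=5) -> [9 8 10]
Step 2: sold=5 (running total=10) -> [10 6 10]
Step 3: sold=5 (running total=15) -> [11 4 10]
Step 4: sold=5 (running total=20) -> [12 3 9]
Step 5: sold=5 (running total=25) -> [13 3 7]
Step 6: sold=5 (running total=30) -> [14 3 5]
Step 7: sold=5 (running total=35) -> [15 3 3]

Answer: 35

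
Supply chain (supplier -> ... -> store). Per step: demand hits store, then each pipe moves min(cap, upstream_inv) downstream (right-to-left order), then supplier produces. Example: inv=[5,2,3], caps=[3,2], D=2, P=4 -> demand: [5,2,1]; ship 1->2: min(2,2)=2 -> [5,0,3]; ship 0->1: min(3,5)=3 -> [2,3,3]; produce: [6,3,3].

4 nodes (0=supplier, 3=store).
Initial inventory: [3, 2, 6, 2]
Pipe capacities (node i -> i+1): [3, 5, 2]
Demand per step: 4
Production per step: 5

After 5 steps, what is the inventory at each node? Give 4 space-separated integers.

Step 1: demand=4,sold=2 ship[2->3]=2 ship[1->2]=2 ship[0->1]=3 prod=5 -> inv=[5 3 6 2]
Step 2: demand=4,sold=2 ship[2->3]=2 ship[1->2]=3 ship[0->1]=3 prod=5 -> inv=[7 3 7 2]
Step 3: demand=4,sold=2 ship[2->3]=2 ship[1->2]=3 ship[0->1]=3 prod=5 -> inv=[9 3 8 2]
Step 4: demand=4,sold=2 ship[2->3]=2 ship[1->2]=3 ship[0->1]=3 prod=5 -> inv=[11 3 9 2]
Step 5: demand=4,sold=2 ship[2->3]=2 ship[1->2]=3 ship[0->1]=3 prod=5 -> inv=[13 3 10 2]

13 3 10 2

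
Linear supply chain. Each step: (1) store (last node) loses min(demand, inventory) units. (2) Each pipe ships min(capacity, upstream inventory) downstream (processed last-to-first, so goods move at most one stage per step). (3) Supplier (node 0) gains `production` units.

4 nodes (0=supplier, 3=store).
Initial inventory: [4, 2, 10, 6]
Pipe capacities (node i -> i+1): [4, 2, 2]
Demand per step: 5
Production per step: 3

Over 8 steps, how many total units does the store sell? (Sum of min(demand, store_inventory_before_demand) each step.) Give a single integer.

Answer: 20

Derivation:
Step 1: sold=5 (running total=5) -> [3 4 10 3]
Step 2: sold=3 (running total=8) -> [3 5 10 2]
Step 3: sold=2 (running total=10) -> [3 6 10 2]
Step 4: sold=2 (running total=12) -> [3 7 10 2]
Step 5: sold=2 (running total=14) -> [3 8 10 2]
Step 6: sold=2 (running total=16) -> [3 9 10 2]
Step 7: sold=2 (running total=18) -> [3 10 10 2]
Step 8: sold=2 (running total=20) -> [3 11 10 2]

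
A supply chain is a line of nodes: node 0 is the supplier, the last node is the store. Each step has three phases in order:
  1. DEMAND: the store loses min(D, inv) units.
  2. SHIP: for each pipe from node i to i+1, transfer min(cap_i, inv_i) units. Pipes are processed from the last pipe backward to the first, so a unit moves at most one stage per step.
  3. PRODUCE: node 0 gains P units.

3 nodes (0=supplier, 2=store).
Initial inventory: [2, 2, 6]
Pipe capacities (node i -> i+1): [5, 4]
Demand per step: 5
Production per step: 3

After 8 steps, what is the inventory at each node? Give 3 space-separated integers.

Step 1: demand=5,sold=5 ship[1->2]=2 ship[0->1]=2 prod=3 -> inv=[3 2 3]
Step 2: demand=5,sold=3 ship[1->2]=2 ship[0->1]=3 prod=3 -> inv=[3 3 2]
Step 3: demand=5,sold=2 ship[1->2]=3 ship[0->1]=3 prod=3 -> inv=[3 3 3]
Step 4: demand=5,sold=3 ship[1->2]=3 ship[0->1]=3 prod=3 -> inv=[3 3 3]
Step 5: demand=5,sold=3 ship[1->2]=3 ship[0->1]=3 prod=3 -> inv=[3 3 3]
Step 6: demand=5,sold=3 ship[1->2]=3 ship[0->1]=3 prod=3 -> inv=[3 3 3]
Step 7: demand=5,sold=3 ship[1->2]=3 ship[0->1]=3 prod=3 -> inv=[3 3 3]
Step 8: demand=5,sold=3 ship[1->2]=3 ship[0->1]=3 prod=3 -> inv=[3 3 3]

3 3 3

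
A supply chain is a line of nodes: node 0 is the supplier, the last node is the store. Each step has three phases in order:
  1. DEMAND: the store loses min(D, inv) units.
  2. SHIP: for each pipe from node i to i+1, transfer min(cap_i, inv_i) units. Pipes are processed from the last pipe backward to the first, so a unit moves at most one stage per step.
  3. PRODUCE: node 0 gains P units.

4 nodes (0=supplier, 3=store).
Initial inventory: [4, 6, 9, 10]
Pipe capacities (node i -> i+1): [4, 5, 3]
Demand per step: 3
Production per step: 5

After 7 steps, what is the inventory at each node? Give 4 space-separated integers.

Step 1: demand=3,sold=3 ship[2->3]=3 ship[1->2]=5 ship[0->1]=4 prod=5 -> inv=[5 5 11 10]
Step 2: demand=3,sold=3 ship[2->3]=3 ship[1->2]=5 ship[0->1]=4 prod=5 -> inv=[6 4 13 10]
Step 3: demand=3,sold=3 ship[2->3]=3 ship[1->2]=4 ship[0->1]=4 prod=5 -> inv=[7 4 14 10]
Step 4: demand=3,sold=3 ship[2->3]=3 ship[1->2]=4 ship[0->1]=4 prod=5 -> inv=[8 4 15 10]
Step 5: demand=3,sold=3 ship[2->3]=3 ship[1->2]=4 ship[0->1]=4 prod=5 -> inv=[9 4 16 10]
Step 6: demand=3,sold=3 ship[2->3]=3 ship[1->2]=4 ship[0->1]=4 prod=5 -> inv=[10 4 17 10]
Step 7: demand=3,sold=3 ship[2->3]=3 ship[1->2]=4 ship[0->1]=4 prod=5 -> inv=[11 4 18 10]

11 4 18 10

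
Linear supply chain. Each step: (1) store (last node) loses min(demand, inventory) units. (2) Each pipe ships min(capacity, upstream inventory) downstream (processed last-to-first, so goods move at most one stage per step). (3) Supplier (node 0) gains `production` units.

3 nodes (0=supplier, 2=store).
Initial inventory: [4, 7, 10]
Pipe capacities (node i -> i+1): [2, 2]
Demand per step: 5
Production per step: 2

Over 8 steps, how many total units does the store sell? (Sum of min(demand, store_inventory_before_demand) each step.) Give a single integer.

Answer: 24

Derivation:
Step 1: sold=5 (running total=5) -> [4 7 7]
Step 2: sold=5 (running total=10) -> [4 7 4]
Step 3: sold=4 (running total=14) -> [4 7 2]
Step 4: sold=2 (running total=16) -> [4 7 2]
Step 5: sold=2 (running total=18) -> [4 7 2]
Step 6: sold=2 (running total=20) -> [4 7 2]
Step 7: sold=2 (running total=22) -> [4 7 2]
Step 8: sold=2 (running total=24) -> [4 7 2]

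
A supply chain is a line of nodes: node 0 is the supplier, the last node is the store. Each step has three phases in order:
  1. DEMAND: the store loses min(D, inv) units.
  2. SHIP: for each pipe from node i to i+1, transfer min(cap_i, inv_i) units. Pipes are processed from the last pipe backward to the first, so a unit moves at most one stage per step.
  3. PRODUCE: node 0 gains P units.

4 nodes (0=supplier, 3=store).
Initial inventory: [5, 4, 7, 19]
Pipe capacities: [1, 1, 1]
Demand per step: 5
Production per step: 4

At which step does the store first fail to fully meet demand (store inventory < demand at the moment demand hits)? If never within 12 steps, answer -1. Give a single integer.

Step 1: demand=5,sold=5 ship[2->3]=1 ship[1->2]=1 ship[0->1]=1 prod=4 -> [8 4 7 15]
Step 2: demand=5,sold=5 ship[2->3]=1 ship[1->2]=1 ship[0->1]=1 prod=4 -> [11 4 7 11]
Step 3: demand=5,sold=5 ship[2->3]=1 ship[1->2]=1 ship[0->1]=1 prod=4 -> [14 4 7 7]
Step 4: demand=5,sold=5 ship[2->3]=1 ship[1->2]=1 ship[0->1]=1 prod=4 -> [17 4 7 3]
Step 5: demand=5,sold=3 ship[2->3]=1 ship[1->2]=1 ship[0->1]=1 prod=4 -> [20 4 7 1]
Step 6: demand=5,sold=1 ship[2->3]=1 ship[1->2]=1 ship[0->1]=1 prod=4 -> [23 4 7 1]
Step 7: demand=5,sold=1 ship[2->3]=1 ship[1->2]=1 ship[0->1]=1 prod=4 -> [26 4 7 1]
Step 8: demand=5,sold=1 ship[2->3]=1 ship[1->2]=1 ship[0->1]=1 prod=4 -> [29 4 7 1]
Step 9: demand=5,sold=1 ship[2->3]=1 ship[1->2]=1 ship[0->1]=1 prod=4 -> [32 4 7 1]
Step 10: demand=5,sold=1 ship[2->3]=1 ship[1->2]=1 ship[0->1]=1 prod=4 -> [35 4 7 1]
Step 11: demand=5,sold=1 ship[2->3]=1 ship[1->2]=1 ship[0->1]=1 prod=4 -> [38 4 7 1]
Step 12: demand=5,sold=1 ship[2->3]=1 ship[1->2]=1 ship[0->1]=1 prod=4 -> [41 4 7 1]
First stockout at step 5

5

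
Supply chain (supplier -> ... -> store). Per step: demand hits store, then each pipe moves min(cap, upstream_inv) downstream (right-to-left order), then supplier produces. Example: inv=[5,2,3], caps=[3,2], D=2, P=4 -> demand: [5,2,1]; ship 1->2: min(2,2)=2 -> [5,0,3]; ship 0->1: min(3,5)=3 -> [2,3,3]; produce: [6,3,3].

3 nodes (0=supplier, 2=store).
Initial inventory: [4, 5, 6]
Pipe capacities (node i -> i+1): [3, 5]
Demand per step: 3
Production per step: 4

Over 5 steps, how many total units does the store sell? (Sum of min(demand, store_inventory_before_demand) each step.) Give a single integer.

Answer: 15

Derivation:
Step 1: sold=3 (running total=3) -> [5 3 8]
Step 2: sold=3 (running total=6) -> [6 3 8]
Step 3: sold=3 (running total=9) -> [7 3 8]
Step 4: sold=3 (running total=12) -> [8 3 8]
Step 5: sold=3 (running total=15) -> [9 3 8]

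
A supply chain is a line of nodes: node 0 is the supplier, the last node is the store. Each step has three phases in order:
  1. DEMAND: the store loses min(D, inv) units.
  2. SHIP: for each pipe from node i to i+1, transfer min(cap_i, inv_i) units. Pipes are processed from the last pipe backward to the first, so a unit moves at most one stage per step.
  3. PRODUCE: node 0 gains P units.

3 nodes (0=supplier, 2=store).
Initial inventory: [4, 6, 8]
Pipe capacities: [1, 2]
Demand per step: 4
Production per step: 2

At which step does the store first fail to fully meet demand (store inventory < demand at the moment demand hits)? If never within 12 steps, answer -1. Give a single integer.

Step 1: demand=4,sold=4 ship[1->2]=2 ship[0->1]=1 prod=2 -> [5 5 6]
Step 2: demand=4,sold=4 ship[1->2]=2 ship[0->1]=1 prod=2 -> [6 4 4]
Step 3: demand=4,sold=4 ship[1->2]=2 ship[0->1]=1 prod=2 -> [7 3 2]
Step 4: demand=4,sold=2 ship[1->2]=2 ship[0->1]=1 prod=2 -> [8 2 2]
Step 5: demand=4,sold=2 ship[1->2]=2 ship[0->1]=1 prod=2 -> [9 1 2]
Step 6: demand=4,sold=2 ship[1->2]=1 ship[0->1]=1 prod=2 -> [10 1 1]
Step 7: demand=4,sold=1 ship[1->2]=1 ship[0->1]=1 prod=2 -> [11 1 1]
Step 8: demand=4,sold=1 ship[1->2]=1 ship[0->1]=1 prod=2 -> [12 1 1]
Step 9: demand=4,sold=1 ship[1->2]=1 ship[0->1]=1 prod=2 -> [13 1 1]
Step 10: demand=4,sold=1 ship[1->2]=1 ship[0->1]=1 prod=2 -> [14 1 1]
Step 11: demand=4,sold=1 ship[1->2]=1 ship[0->1]=1 prod=2 -> [15 1 1]
Step 12: demand=4,sold=1 ship[1->2]=1 ship[0->1]=1 prod=2 -> [16 1 1]
First stockout at step 4

4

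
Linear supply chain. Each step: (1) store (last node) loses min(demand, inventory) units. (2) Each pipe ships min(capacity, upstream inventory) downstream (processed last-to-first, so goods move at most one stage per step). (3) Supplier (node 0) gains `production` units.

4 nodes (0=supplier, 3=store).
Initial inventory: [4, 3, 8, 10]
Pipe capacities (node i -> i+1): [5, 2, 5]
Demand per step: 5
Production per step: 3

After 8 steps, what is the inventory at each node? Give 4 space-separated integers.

Step 1: demand=5,sold=5 ship[2->3]=5 ship[1->2]=2 ship[0->1]=4 prod=3 -> inv=[3 5 5 10]
Step 2: demand=5,sold=5 ship[2->3]=5 ship[1->2]=2 ship[0->1]=3 prod=3 -> inv=[3 6 2 10]
Step 3: demand=5,sold=5 ship[2->3]=2 ship[1->2]=2 ship[0->1]=3 prod=3 -> inv=[3 7 2 7]
Step 4: demand=5,sold=5 ship[2->3]=2 ship[1->2]=2 ship[0->1]=3 prod=3 -> inv=[3 8 2 4]
Step 5: demand=5,sold=4 ship[2->3]=2 ship[1->2]=2 ship[0->1]=3 prod=3 -> inv=[3 9 2 2]
Step 6: demand=5,sold=2 ship[2->3]=2 ship[1->2]=2 ship[0->1]=3 prod=3 -> inv=[3 10 2 2]
Step 7: demand=5,sold=2 ship[2->3]=2 ship[1->2]=2 ship[0->1]=3 prod=3 -> inv=[3 11 2 2]
Step 8: demand=5,sold=2 ship[2->3]=2 ship[1->2]=2 ship[0->1]=3 prod=3 -> inv=[3 12 2 2]

3 12 2 2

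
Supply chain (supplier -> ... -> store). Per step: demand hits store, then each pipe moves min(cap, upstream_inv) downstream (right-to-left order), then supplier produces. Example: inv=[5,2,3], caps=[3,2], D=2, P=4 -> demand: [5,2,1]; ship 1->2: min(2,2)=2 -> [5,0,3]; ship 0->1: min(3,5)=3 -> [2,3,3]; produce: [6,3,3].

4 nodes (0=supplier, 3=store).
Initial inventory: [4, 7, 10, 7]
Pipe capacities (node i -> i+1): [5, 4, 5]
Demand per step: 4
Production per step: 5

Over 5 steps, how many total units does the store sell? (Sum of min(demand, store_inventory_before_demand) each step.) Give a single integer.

Step 1: sold=4 (running total=4) -> [5 7 9 8]
Step 2: sold=4 (running total=8) -> [5 8 8 9]
Step 3: sold=4 (running total=12) -> [5 9 7 10]
Step 4: sold=4 (running total=16) -> [5 10 6 11]
Step 5: sold=4 (running total=20) -> [5 11 5 12]

Answer: 20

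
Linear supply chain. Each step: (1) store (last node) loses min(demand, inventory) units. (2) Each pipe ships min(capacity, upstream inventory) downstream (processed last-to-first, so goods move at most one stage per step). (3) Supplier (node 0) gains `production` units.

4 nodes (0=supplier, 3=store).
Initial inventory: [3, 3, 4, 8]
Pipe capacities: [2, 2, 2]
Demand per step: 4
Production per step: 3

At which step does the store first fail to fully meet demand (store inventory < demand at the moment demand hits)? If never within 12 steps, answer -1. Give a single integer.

Step 1: demand=4,sold=4 ship[2->3]=2 ship[1->2]=2 ship[0->1]=2 prod=3 -> [4 3 4 6]
Step 2: demand=4,sold=4 ship[2->3]=2 ship[1->2]=2 ship[0->1]=2 prod=3 -> [5 3 4 4]
Step 3: demand=4,sold=4 ship[2->3]=2 ship[1->2]=2 ship[0->1]=2 prod=3 -> [6 3 4 2]
Step 4: demand=4,sold=2 ship[2->3]=2 ship[1->2]=2 ship[0->1]=2 prod=3 -> [7 3 4 2]
Step 5: demand=4,sold=2 ship[2->3]=2 ship[1->2]=2 ship[0->1]=2 prod=3 -> [8 3 4 2]
Step 6: demand=4,sold=2 ship[2->3]=2 ship[1->2]=2 ship[0->1]=2 prod=3 -> [9 3 4 2]
Step 7: demand=4,sold=2 ship[2->3]=2 ship[1->2]=2 ship[0->1]=2 prod=3 -> [10 3 4 2]
Step 8: demand=4,sold=2 ship[2->3]=2 ship[1->2]=2 ship[0->1]=2 prod=3 -> [11 3 4 2]
Step 9: demand=4,sold=2 ship[2->3]=2 ship[1->2]=2 ship[0->1]=2 prod=3 -> [12 3 4 2]
Step 10: demand=4,sold=2 ship[2->3]=2 ship[1->2]=2 ship[0->1]=2 prod=3 -> [13 3 4 2]
Step 11: demand=4,sold=2 ship[2->3]=2 ship[1->2]=2 ship[0->1]=2 prod=3 -> [14 3 4 2]
Step 12: demand=4,sold=2 ship[2->3]=2 ship[1->2]=2 ship[0->1]=2 prod=3 -> [15 3 4 2]
First stockout at step 4

4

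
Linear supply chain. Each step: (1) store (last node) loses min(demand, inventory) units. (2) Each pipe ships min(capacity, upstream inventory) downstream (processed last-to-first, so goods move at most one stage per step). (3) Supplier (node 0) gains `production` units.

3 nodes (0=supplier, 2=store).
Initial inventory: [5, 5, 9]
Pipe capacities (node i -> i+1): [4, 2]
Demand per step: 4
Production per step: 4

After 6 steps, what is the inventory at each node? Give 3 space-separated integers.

Step 1: demand=4,sold=4 ship[1->2]=2 ship[0->1]=4 prod=4 -> inv=[5 7 7]
Step 2: demand=4,sold=4 ship[1->2]=2 ship[0->1]=4 prod=4 -> inv=[5 9 5]
Step 3: demand=4,sold=4 ship[1->2]=2 ship[0->1]=4 prod=4 -> inv=[5 11 3]
Step 4: demand=4,sold=3 ship[1->2]=2 ship[0->1]=4 prod=4 -> inv=[5 13 2]
Step 5: demand=4,sold=2 ship[1->2]=2 ship[0->1]=4 prod=4 -> inv=[5 15 2]
Step 6: demand=4,sold=2 ship[1->2]=2 ship[0->1]=4 prod=4 -> inv=[5 17 2]

5 17 2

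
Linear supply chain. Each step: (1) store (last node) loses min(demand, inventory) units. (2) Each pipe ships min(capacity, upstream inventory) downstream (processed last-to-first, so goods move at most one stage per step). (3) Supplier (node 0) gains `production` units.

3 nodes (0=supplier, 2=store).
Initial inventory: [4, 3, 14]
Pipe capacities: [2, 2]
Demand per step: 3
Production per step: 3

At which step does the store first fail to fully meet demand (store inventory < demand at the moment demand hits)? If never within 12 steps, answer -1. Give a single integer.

Step 1: demand=3,sold=3 ship[1->2]=2 ship[0->1]=2 prod=3 -> [5 3 13]
Step 2: demand=3,sold=3 ship[1->2]=2 ship[0->1]=2 prod=3 -> [6 3 12]
Step 3: demand=3,sold=3 ship[1->2]=2 ship[0->1]=2 prod=3 -> [7 3 11]
Step 4: demand=3,sold=3 ship[1->2]=2 ship[0->1]=2 prod=3 -> [8 3 10]
Step 5: demand=3,sold=3 ship[1->2]=2 ship[0->1]=2 prod=3 -> [9 3 9]
Step 6: demand=3,sold=3 ship[1->2]=2 ship[0->1]=2 prod=3 -> [10 3 8]
Step 7: demand=3,sold=3 ship[1->2]=2 ship[0->1]=2 prod=3 -> [11 3 7]
Step 8: demand=3,sold=3 ship[1->2]=2 ship[0->1]=2 prod=3 -> [12 3 6]
Step 9: demand=3,sold=3 ship[1->2]=2 ship[0->1]=2 prod=3 -> [13 3 5]
Step 10: demand=3,sold=3 ship[1->2]=2 ship[0->1]=2 prod=3 -> [14 3 4]
Step 11: demand=3,sold=3 ship[1->2]=2 ship[0->1]=2 prod=3 -> [15 3 3]
Step 12: demand=3,sold=3 ship[1->2]=2 ship[0->1]=2 prod=3 -> [16 3 2]
No stockout in 12 steps

-1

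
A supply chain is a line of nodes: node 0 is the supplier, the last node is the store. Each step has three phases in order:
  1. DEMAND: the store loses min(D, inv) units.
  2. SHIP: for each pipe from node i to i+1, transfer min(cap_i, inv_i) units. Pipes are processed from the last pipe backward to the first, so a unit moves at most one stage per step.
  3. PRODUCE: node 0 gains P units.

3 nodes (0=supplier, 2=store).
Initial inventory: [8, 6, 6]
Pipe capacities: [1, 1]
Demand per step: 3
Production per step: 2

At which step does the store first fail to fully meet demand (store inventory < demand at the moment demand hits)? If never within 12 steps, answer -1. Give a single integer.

Step 1: demand=3,sold=3 ship[1->2]=1 ship[0->1]=1 prod=2 -> [9 6 4]
Step 2: demand=3,sold=3 ship[1->2]=1 ship[0->1]=1 prod=2 -> [10 6 2]
Step 3: demand=3,sold=2 ship[1->2]=1 ship[0->1]=1 prod=2 -> [11 6 1]
Step 4: demand=3,sold=1 ship[1->2]=1 ship[0->1]=1 prod=2 -> [12 6 1]
Step 5: demand=3,sold=1 ship[1->2]=1 ship[0->1]=1 prod=2 -> [13 6 1]
Step 6: demand=3,sold=1 ship[1->2]=1 ship[0->1]=1 prod=2 -> [14 6 1]
Step 7: demand=3,sold=1 ship[1->2]=1 ship[0->1]=1 prod=2 -> [15 6 1]
Step 8: demand=3,sold=1 ship[1->2]=1 ship[0->1]=1 prod=2 -> [16 6 1]
Step 9: demand=3,sold=1 ship[1->2]=1 ship[0->1]=1 prod=2 -> [17 6 1]
Step 10: demand=3,sold=1 ship[1->2]=1 ship[0->1]=1 prod=2 -> [18 6 1]
Step 11: demand=3,sold=1 ship[1->2]=1 ship[0->1]=1 prod=2 -> [19 6 1]
Step 12: demand=3,sold=1 ship[1->2]=1 ship[0->1]=1 prod=2 -> [20 6 1]
First stockout at step 3

3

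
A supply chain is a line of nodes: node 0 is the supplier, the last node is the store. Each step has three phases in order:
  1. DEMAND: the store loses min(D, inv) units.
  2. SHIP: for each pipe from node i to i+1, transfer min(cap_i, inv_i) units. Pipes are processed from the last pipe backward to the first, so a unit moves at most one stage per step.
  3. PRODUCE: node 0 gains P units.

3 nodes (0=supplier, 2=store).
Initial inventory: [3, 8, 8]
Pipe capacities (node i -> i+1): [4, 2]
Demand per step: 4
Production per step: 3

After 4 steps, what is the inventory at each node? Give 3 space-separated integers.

Step 1: demand=4,sold=4 ship[1->2]=2 ship[0->1]=3 prod=3 -> inv=[3 9 6]
Step 2: demand=4,sold=4 ship[1->2]=2 ship[0->1]=3 prod=3 -> inv=[3 10 4]
Step 3: demand=4,sold=4 ship[1->2]=2 ship[0->1]=3 prod=3 -> inv=[3 11 2]
Step 4: demand=4,sold=2 ship[1->2]=2 ship[0->1]=3 prod=3 -> inv=[3 12 2]

3 12 2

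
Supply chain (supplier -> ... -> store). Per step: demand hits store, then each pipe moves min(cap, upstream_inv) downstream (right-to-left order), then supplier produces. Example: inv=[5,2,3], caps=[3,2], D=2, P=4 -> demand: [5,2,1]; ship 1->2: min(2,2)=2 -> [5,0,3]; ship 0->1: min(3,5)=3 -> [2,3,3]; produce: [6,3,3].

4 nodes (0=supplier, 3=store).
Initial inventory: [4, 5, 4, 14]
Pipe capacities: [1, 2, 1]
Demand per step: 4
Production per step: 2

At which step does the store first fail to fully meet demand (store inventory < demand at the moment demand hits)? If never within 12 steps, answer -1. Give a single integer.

Step 1: demand=4,sold=4 ship[2->3]=1 ship[1->2]=2 ship[0->1]=1 prod=2 -> [5 4 5 11]
Step 2: demand=4,sold=4 ship[2->3]=1 ship[1->2]=2 ship[0->1]=1 prod=2 -> [6 3 6 8]
Step 3: demand=4,sold=4 ship[2->3]=1 ship[1->2]=2 ship[0->1]=1 prod=2 -> [7 2 7 5]
Step 4: demand=4,sold=4 ship[2->3]=1 ship[1->2]=2 ship[0->1]=1 prod=2 -> [8 1 8 2]
Step 5: demand=4,sold=2 ship[2->3]=1 ship[1->2]=1 ship[0->1]=1 prod=2 -> [9 1 8 1]
Step 6: demand=4,sold=1 ship[2->3]=1 ship[1->2]=1 ship[0->1]=1 prod=2 -> [10 1 8 1]
Step 7: demand=4,sold=1 ship[2->3]=1 ship[1->2]=1 ship[0->1]=1 prod=2 -> [11 1 8 1]
Step 8: demand=4,sold=1 ship[2->3]=1 ship[1->2]=1 ship[0->1]=1 prod=2 -> [12 1 8 1]
Step 9: demand=4,sold=1 ship[2->3]=1 ship[1->2]=1 ship[0->1]=1 prod=2 -> [13 1 8 1]
Step 10: demand=4,sold=1 ship[2->3]=1 ship[1->2]=1 ship[0->1]=1 prod=2 -> [14 1 8 1]
Step 11: demand=4,sold=1 ship[2->3]=1 ship[1->2]=1 ship[0->1]=1 prod=2 -> [15 1 8 1]
Step 12: demand=4,sold=1 ship[2->3]=1 ship[1->2]=1 ship[0->1]=1 prod=2 -> [16 1 8 1]
First stockout at step 5

5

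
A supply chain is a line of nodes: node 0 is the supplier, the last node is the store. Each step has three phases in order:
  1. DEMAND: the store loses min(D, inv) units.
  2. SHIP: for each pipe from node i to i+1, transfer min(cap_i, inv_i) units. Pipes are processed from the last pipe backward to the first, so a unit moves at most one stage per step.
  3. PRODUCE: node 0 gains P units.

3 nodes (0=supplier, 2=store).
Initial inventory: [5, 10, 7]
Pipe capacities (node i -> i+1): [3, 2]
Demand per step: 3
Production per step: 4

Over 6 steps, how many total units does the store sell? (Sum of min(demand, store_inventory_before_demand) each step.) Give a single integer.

Answer: 17

Derivation:
Step 1: sold=3 (running total=3) -> [6 11 6]
Step 2: sold=3 (running total=6) -> [7 12 5]
Step 3: sold=3 (running total=9) -> [8 13 4]
Step 4: sold=3 (running total=12) -> [9 14 3]
Step 5: sold=3 (running total=15) -> [10 15 2]
Step 6: sold=2 (running total=17) -> [11 16 2]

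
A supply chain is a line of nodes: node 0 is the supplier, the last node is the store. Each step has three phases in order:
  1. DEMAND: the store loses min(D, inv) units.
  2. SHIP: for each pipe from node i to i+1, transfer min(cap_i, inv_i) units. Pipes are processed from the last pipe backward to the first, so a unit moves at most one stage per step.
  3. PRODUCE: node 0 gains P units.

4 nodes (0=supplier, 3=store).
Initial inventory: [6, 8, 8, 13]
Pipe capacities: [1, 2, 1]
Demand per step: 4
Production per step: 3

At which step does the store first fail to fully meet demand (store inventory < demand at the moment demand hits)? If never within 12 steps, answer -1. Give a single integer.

Step 1: demand=4,sold=4 ship[2->3]=1 ship[1->2]=2 ship[0->1]=1 prod=3 -> [8 7 9 10]
Step 2: demand=4,sold=4 ship[2->3]=1 ship[1->2]=2 ship[0->1]=1 prod=3 -> [10 6 10 7]
Step 3: demand=4,sold=4 ship[2->3]=1 ship[1->2]=2 ship[0->1]=1 prod=3 -> [12 5 11 4]
Step 4: demand=4,sold=4 ship[2->3]=1 ship[1->2]=2 ship[0->1]=1 prod=3 -> [14 4 12 1]
Step 5: demand=4,sold=1 ship[2->3]=1 ship[1->2]=2 ship[0->1]=1 prod=3 -> [16 3 13 1]
Step 6: demand=4,sold=1 ship[2->3]=1 ship[1->2]=2 ship[0->1]=1 prod=3 -> [18 2 14 1]
Step 7: demand=4,sold=1 ship[2->3]=1 ship[1->2]=2 ship[0->1]=1 prod=3 -> [20 1 15 1]
Step 8: demand=4,sold=1 ship[2->3]=1 ship[1->2]=1 ship[0->1]=1 prod=3 -> [22 1 15 1]
Step 9: demand=4,sold=1 ship[2->3]=1 ship[1->2]=1 ship[0->1]=1 prod=3 -> [24 1 15 1]
Step 10: demand=4,sold=1 ship[2->3]=1 ship[1->2]=1 ship[0->1]=1 prod=3 -> [26 1 15 1]
Step 11: demand=4,sold=1 ship[2->3]=1 ship[1->2]=1 ship[0->1]=1 prod=3 -> [28 1 15 1]
Step 12: demand=4,sold=1 ship[2->3]=1 ship[1->2]=1 ship[0->1]=1 prod=3 -> [30 1 15 1]
First stockout at step 5

5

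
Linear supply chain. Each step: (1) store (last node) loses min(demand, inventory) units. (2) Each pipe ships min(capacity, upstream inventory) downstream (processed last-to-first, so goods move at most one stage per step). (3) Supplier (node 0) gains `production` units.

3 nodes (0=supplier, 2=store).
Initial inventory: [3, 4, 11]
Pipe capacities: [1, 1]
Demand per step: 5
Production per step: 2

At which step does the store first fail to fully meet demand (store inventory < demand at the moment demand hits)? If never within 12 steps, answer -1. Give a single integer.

Step 1: demand=5,sold=5 ship[1->2]=1 ship[0->1]=1 prod=2 -> [4 4 7]
Step 2: demand=5,sold=5 ship[1->2]=1 ship[0->1]=1 prod=2 -> [5 4 3]
Step 3: demand=5,sold=3 ship[1->2]=1 ship[0->1]=1 prod=2 -> [6 4 1]
Step 4: demand=5,sold=1 ship[1->2]=1 ship[0->1]=1 prod=2 -> [7 4 1]
Step 5: demand=5,sold=1 ship[1->2]=1 ship[0->1]=1 prod=2 -> [8 4 1]
Step 6: demand=5,sold=1 ship[1->2]=1 ship[0->1]=1 prod=2 -> [9 4 1]
Step 7: demand=5,sold=1 ship[1->2]=1 ship[0->1]=1 prod=2 -> [10 4 1]
Step 8: demand=5,sold=1 ship[1->2]=1 ship[0->1]=1 prod=2 -> [11 4 1]
Step 9: demand=5,sold=1 ship[1->2]=1 ship[0->1]=1 prod=2 -> [12 4 1]
Step 10: demand=5,sold=1 ship[1->2]=1 ship[0->1]=1 prod=2 -> [13 4 1]
Step 11: demand=5,sold=1 ship[1->2]=1 ship[0->1]=1 prod=2 -> [14 4 1]
Step 12: demand=5,sold=1 ship[1->2]=1 ship[0->1]=1 prod=2 -> [15 4 1]
First stockout at step 3

3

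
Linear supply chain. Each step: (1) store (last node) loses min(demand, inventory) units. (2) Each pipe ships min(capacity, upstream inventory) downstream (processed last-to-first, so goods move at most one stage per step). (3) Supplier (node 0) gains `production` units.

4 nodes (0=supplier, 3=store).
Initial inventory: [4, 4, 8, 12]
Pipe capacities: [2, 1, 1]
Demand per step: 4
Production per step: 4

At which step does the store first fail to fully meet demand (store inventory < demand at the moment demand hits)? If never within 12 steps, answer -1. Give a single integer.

Step 1: demand=4,sold=4 ship[2->3]=1 ship[1->2]=1 ship[0->1]=2 prod=4 -> [6 5 8 9]
Step 2: demand=4,sold=4 ship[2->3]=1 ship[1->2]=1 ship[0->1]=2 prod=4 -> [8 6 8 6]
Step 3: demand=4,sold=4 ship[2->3]=1 ship[1->2]=1 ship[0->1]=2 prod=4 -> [10 7 8 3]
Step 4: demand=4,sold=3 ship[2->3]=1 ship[1->2]=1 ship[0->1]=2 prod=4 -> [12 8 8 1]
Step 5: demand=4,sold=1 ship[2->3]=1 ship[1->2]=1 ship[0->1]=2 prod=4 -> [14 9 8 1]
Step 6: demand=4,sold=1 ship[2->3]=1 ship[1->2]=1 ship[0->1]=2 prod=4 -> [16 10 8 1]
Step 7: demand=4,sold=1 ship[2->3]=1 ship[1->2]=1 ship[0->1]=2 prod=4 -> [18 11 8 1]
Step 8: demand=4,sold=1 ship[2->3]=1 ship[1->2]=1 ship[0->1]=2 prod=4 -> [20 12 8 1]
Step 9: demand=4,sold=1 ship[2->3]=1 ship[1->2]=1 ship[0->1]=2 prod=4 -> [22 13 8 1]
Step 10: demand=4,sold=1 ship[2->3]=1 ship[1->2]=1 ship[0->1]=2 prod=4 -> [24 14 8 1]
Step 11: demand=4,sold=1 ship[2->3]=1 ship[1->2]=1 ship[0->1]=2 prod=4 -> [26 15 8 1]
Step 12: demand=4,sold=1 ship[2->3]=1 ship[1->2]=1 ship[0->1]=2 prod=4 -> [28 16 8 1]
First stockout at step 4

4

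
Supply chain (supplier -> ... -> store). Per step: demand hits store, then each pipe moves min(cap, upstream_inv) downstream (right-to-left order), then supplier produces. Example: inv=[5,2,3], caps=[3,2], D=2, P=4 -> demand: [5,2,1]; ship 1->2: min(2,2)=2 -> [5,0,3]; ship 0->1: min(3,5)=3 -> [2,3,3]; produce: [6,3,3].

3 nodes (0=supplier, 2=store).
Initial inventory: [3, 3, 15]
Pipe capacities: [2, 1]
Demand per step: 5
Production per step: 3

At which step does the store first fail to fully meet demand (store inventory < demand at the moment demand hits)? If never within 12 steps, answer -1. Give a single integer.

Step 1: demand=5,sold=5 ship[1->2]=1 ship[0->1]=2 prod=3 -> [4 4 11]
Step 2: demand=5,sold=5 ship[1->2]=1 ship[0->1]=2 prod=3 -> [5 5 7]
Step 3: demand=5,sold=5 ship[1->2]=1 ship[0->1]=2 prod=3 -> [6 6 3]
Step 4: demand=5,sold=3 ship[1->2]=1 ship[0->1]=2 prod=3 -> [7 7 1]
Step 5: demand=5,sold=1 ship[1->2]=1 ship[0->1]=2 prod=3 -> [8 8 1]
Step 6: demand=5,sold=1 ship[1->2]=1 ship[0->1]=2 prod=3 -> [9 9 1]
Step 7: demand=5,sold=1 ship[1->2]=1 ship[0->1]=2 prod=3 -> [10 10 1]
Step 8: demand=5,sold=1 ship[1->2]=1 ship[0->1]=2 prod=3 -> [11 11 1]
Step 9: demand=5,sold=1 ship[1->2]=1 ship[0->1]=2 prod=3 -> [12 12 1]
Step 10: demand=5,sold=1 ship[1->2]=1 ship[0->1]=2 prod=3 -> [13 13 1]
Step 11: demand=5,sold=1 ship[1->2]=1 ship[0->1]=2 prod=3 -> [14 14 1]
Step 12: demand=5,sold=1 ship[1->2]=1 ship[0->1]=2 prod=3 -> [15 15 1]
First stockout at step 4

4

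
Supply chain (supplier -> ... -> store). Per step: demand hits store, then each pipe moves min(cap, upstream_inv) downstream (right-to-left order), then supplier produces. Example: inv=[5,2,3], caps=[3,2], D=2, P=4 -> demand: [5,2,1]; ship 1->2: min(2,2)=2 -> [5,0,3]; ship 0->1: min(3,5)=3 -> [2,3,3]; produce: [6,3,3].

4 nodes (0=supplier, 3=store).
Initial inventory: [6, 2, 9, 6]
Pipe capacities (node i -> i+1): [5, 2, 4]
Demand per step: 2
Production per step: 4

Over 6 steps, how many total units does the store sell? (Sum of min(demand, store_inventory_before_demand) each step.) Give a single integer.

Step 1: sold=2 (running total=2) -> [5 5 7 8]
Step 2: sold=2 (running total=4) -> [4 8 5 10]
Step 3: sold=2 (running total=6) -> [4 10 3 12]
Step 4: sold=2 (running total=8) -> [4 12 2 13]
Step 5: sold=2 (running total=10) -> [4 14 2 13]
Step 6: sold=2 (running total=12) -> [4 16 2 13]

Answer: 12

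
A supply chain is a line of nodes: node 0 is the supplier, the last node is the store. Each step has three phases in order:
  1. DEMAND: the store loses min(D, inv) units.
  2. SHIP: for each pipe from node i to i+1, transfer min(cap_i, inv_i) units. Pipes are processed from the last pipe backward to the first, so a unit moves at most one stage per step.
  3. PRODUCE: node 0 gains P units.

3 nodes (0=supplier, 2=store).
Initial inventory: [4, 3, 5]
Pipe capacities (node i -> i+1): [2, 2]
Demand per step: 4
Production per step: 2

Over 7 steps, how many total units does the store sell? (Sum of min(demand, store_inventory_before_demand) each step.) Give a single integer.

Answer: 17

Derivation:
Step 1: sold=4 (running total=4) -> [4 3 3]
Step 2: sold=3 (running total=7) -> [4 3 2]
Step 3: sold=2 (running total=9) -> [4 3 2]
Step 4: sold=2 (running total=11) -> [4 3 2]
Step 5: sold=2 (running total=13) -> [4 3 2]
Step 6: sold=2 (running total=15) -> [4 3 2]
Step 7: sold=2 (running total=17) -> [4 3 2]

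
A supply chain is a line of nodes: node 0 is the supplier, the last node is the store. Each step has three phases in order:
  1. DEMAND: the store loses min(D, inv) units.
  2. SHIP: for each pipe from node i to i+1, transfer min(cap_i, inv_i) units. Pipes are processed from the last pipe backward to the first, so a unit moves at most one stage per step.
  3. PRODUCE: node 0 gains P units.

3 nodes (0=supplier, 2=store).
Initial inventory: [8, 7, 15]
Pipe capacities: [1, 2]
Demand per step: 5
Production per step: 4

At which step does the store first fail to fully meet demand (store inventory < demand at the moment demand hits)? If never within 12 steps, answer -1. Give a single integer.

Step 1: demand=5,sold=5 ship[1->2]=2 ship[0->1]=1 prod=4 -> [11 6 12]
Step 2: demand=5,sold=5 ship[1->2]=2 ship[0->1]=1 prod=4 -> [14 5 9]
Step 3: demand=5,sold=5 ship[1->2]=2 ship[0->1]=1 prod=4 -> [17 4 6]
Step 4: demand=5,sold=5 ship[1->2]=2 ship[0->1]=1 prod=4 -> [20 3 3]
Step 5: demand=5,sold=3 ship[1->2]=2 ship[0->1]=1 prod=4 -> [23 2 2]
Step 6: demand=5,sold=2 ship[1->2]=2 ship[0->1]=1 prod=4 -> [26 1 2]
Step 7: demand=5,sold=2 ship[1->2]=1 ship[0->1]=1 prod=4 -> [29 1 1]
Step 8: demand=5,sold=1 ship[1->2]=1 ship[0->1]=1 prod=4 -> [32 1 1]
Step 9: demand=5,sold=1 ship[1->2]=1 ship[0->1]=1 prod=4 -> [35 1 1]
Step 10: demand=5,sold=1 ship[1->2]=1 ship[0->1]=1 prod=4 -> [38 1 1]
Step 11: demand=5,sold=1 ship[1->2]=1 ship[0->1]=1 prod=4 -> [41 1 1]
Step 12: demand=5,sold=1 ship[1->2]=1 ship[0->1]=1 prod=4 -> [44 1 1]
First stockout at step 5

5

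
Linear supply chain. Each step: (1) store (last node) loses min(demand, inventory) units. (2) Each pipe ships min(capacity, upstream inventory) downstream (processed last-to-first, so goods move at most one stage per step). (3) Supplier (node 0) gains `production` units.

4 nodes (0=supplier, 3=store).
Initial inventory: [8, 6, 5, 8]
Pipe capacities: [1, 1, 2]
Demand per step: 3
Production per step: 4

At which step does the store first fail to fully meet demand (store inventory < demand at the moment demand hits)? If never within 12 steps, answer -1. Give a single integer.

Step 1: demand=3,sold=3 ship[2->3]=2 ship[1->2]=1 ship[0->1]=1 prod=4 -> [11 6 4 7]
Step 2: demand=3,sold=3 ship[2->3]=2 ship[1->2]=1 ship[0->1]=1 prod=4 -> [14 6 3 6]
Step 3: demand=3,sold=3 ship[2->3]=2 ship[1->2]=1 ship[0->1]=1 prod=4 -> [17 6 2 5]
Step 4: demand=3,sold=3 ship[2->3]=2 ship[1->2]=1 ship[0->1]=1 prod=4 -> [20 6 1 4]
Step 5: demand=3,sold=3 ship[2->3]=1 ship[1->2]=1 ship[0->1]=1 prod=4 -> [23 6 1 2]
Step 6: demand=3,sold=2 ship[2->3]=1 ship[1->2]=1 ship[0->1]=1 prod=4 -> [26 6 1 1]
Step 7: demand=3,sold=1 ship[2->3]=1 ship[1->2]=1 ship[0->1]=1 prod=4 -> [29 6 1 1]
Step 8: demand=3,sold=1 ship[2->3]=1 ship[1->2]=1 ship[0->1]=1 prod=4 -> [32 6 1 1]
Step 9: demand=3,sold=1 ship[2->3]=1 ship[1->2]=1 ship[0->1]=1 prod=4 -> [35 6 1 1]
Step 10: demand=3,sold=1 ship[2->3]=1 ship[1->2]=1 ship[0->1]=1 prod=4 -> [38 6 1 1]
Step 11: demand=3,sold=1 ship[2->3]=1 ship[1->2]=1 ship[0->1]=1 prod=4 -> [41 6 1 1]
Step 12: demand=3,sold=1 ship[2->3]=1 ship[1->2]=1 ship[0->1]=1 prod=4 -> [44 6 1 1]
First stockout at step 6

6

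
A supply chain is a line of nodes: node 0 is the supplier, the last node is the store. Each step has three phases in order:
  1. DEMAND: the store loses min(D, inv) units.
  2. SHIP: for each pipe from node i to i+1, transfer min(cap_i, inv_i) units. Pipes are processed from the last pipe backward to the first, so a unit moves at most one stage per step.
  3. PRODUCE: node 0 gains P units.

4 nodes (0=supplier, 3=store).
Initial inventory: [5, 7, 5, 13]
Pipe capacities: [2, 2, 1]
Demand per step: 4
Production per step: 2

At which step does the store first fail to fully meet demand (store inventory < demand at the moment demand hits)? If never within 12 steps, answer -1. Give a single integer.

Step 1: demand=4,sold=4 ship[2->3]=1 ship[1->2]=2 ship[0->1]=2 prod=2 -> [5 7 6 10]
Step 2: demand=4,sold=4 ship[2->3]=1 ship[1->2]=2 ship[0->1]=2 prod=2 -> [5 7 7 7]
Step 3: demand=4,sold=4 ship[2->3]=1 ship[1->2]=2 ship[0->1]=2 prod=2 -> [5 7 8 4]
Step 4: demand=4,sold=4 ship[2->3]=1 ship[1->2]=2 ship[0->1]=2 prod=2 -> [5 7 9 1]
Step 5: demand=4,sold=1 ship[2->3]=1 ship[1->2]=2 ship[0->1]=2 prod=2 -> [5 7 10 1]
Step 6: demand=4,sold=1 ship[2->3]=1 ship[1->2]=2 ship[0->1]=2 prod=2 -> [5 7 11 1]
Step 7: demand=4,sold=1 ship[2->3]=1 ship[1->2]=2 ship[0->1]=2 prod=2 -> [5 7 12 1]
Step 8: demand=4,sold=1 ship[2->3]=1 ship[1->2]=2 ship[0->1]=2 prod=2 -> [5 7 13 1]
Step 9: demand=4,sold=1 ship[2->3]=1 ship[1->2]=2 ship[0->1]=2 prod=2 -> [5 7 14 1]
Step 10: demand=4,sold=1 ship[2->3]=1 ship[1->2]=2 ship[0->1]=2 prod=2 -> [5 7 15 1]
Step 11: demand=4,sold=1 ship[2->3]=1 ship[1->2]=2 ship[0->1]=2 prod=2 -> [5 7 16 1]
Step 12: demand=4,sold=1 ship[2->3]=1 ship[1->2]=2 ship[0->1]=2 prod=2 -> [5 7 17 1]
First stockout at step 5

5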